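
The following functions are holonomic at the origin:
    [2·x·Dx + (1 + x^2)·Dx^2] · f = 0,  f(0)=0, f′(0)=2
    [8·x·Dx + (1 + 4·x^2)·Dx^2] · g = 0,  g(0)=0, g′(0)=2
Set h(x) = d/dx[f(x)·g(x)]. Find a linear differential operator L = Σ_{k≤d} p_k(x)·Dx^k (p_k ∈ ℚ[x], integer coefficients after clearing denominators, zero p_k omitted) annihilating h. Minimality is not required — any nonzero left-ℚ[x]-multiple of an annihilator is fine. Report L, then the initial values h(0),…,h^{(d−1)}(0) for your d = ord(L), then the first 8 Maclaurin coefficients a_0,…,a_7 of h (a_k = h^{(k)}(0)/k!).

L = (-96·x - 800·x^3 - 1024·x^5 + 640·x^7 + 1536·x^9) + (-20 - 412·x^2 - 1440·x^4 - 896·x^6 + 2240·x^8 + 2304·x^10)·Dx + (-40·x - 280·x^3 - 480·x^5 + 272·x^7 + 1280·x^9 + 768·x^11)·Dx^2 + (-1 - 10·x^2 - 29·x^4 + 116·x^8 + 160·x^10 + 64·x^12)·Dx^3  (order 3).
h: a_k = 0, 8, 0, -80/3, 0, 1384/15, 0, -7136/21, …
ICs: h(0) = 0, h′(0) = 8, h′′(0) = 0.

f: a_k = 0, 2, 0, -2/3, 0, 2/5, 0, -2/7, …
g: a_k = 0, 2, 0, -8/3, 0, 32/5, 0, -128/7, …
h₀=f·g: eliminate ⇒ L₀, order ≤ 2·2.
h₀' ⇒ L via d/dx closure of L₀.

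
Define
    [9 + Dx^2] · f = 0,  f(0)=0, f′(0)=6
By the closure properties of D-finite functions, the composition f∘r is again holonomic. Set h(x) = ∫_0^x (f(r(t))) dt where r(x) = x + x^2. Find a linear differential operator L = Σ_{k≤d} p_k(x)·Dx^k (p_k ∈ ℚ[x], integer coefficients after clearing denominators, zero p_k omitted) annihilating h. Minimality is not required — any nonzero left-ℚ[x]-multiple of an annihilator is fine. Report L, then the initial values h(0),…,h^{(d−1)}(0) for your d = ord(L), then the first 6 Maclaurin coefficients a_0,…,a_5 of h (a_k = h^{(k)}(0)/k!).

L = (9 + 54·x + 108·x^2 + 72·x^3)·Dx - 2·Dx^2 + (1 + 2·x)·Dx^3  (order 3).
h: a_k = 0, 0, 3, 2, -9/4, -27/5, …
ICs: h(0) = 0, h′(0) = 0, h′′(0) = 6.

f: a_k = 0, 6, 0, -9, 0, 81/20, …
Substitute x→r, Dx→(1/r')Dx; clear ⇒ L₀.
h=∫₀ˣh₀: take L = L₀·Dx.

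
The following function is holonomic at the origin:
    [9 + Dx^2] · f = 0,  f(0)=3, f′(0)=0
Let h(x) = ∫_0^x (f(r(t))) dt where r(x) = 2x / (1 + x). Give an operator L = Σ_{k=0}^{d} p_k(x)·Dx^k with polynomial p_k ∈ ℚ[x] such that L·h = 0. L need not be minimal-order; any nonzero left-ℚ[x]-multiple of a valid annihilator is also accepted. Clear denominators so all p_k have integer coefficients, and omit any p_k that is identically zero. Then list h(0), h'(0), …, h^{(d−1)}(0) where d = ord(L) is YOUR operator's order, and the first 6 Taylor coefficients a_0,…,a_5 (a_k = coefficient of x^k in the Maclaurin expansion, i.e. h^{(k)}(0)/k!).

f: a_k = 3, 0, -27/2, 0, 81/8, 0, …
h₀=f(r): pull back L_f along r ⇒ L₀.
h=∫h₀ ⇒ L = L₀·Dx.
L = 36·Dx + (2 + 6·x + 6·x^2 + 2·x^3)·Dx^2 + (1 + 4·x + 6·x^2 + 4·x^3 + x^4)·Dx^3  (order 3).
h: a_k = 0, 3, 0, -18, 27, 0, …
ICs: h(0) = 0, h′(0) = 3, h′′(0) = 0.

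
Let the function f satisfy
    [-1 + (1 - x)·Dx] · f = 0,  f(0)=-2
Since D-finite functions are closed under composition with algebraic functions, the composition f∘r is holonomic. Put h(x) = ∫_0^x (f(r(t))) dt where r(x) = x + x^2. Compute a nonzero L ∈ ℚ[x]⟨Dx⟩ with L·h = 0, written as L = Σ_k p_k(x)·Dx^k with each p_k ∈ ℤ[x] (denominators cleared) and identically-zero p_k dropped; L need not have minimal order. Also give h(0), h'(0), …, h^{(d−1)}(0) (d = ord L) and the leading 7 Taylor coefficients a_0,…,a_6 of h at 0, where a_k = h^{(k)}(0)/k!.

L = (1 + 2·x)·Dx + (-1 + x + x^2)·Dx^2  (order 2).
h: a_k = 0, -2, -1, -4/3, -3/2, -2, -8/3, …
ICs: h(0) = 0, h′(0) = -2.

f: a_k = -2, -2, -2, -2, -2, -2, -2, …
f∘r: x↦r, Dx↦Dx/r' in L_f ⇒ L₀.
h=∫h₀ ⇒ L = L₀·Dx.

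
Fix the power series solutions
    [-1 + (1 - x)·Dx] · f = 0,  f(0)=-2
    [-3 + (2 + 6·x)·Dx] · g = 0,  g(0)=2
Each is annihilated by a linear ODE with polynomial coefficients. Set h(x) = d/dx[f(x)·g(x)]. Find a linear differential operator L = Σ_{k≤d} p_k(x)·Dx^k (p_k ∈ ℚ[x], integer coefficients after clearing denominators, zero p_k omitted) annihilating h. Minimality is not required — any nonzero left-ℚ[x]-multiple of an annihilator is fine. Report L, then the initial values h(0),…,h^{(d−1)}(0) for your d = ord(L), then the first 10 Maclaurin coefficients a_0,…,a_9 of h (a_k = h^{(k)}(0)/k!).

f: a_k = -2, -2, -2, -2, -2, -2, -2, -2, -2, -2, …
g: a_k = 2, 3, -9/4, 27/8, -405/64, 1701/128, -15309/512, 72171/1024, -2814669/16384, 14073345/32768, …
L₀ := L_f ⊗_s L_g (sym. prod.), ord ≤ 1.
Derive L from L₀ (diff closure).
L = (11 + 90·x + 27·x^2) + (-10 - 26·x + 18·x^2 + 18·x^3)·Dx  (order 1).
h: a_k = -10, -11, -147/4, 13/8, -8375/64, 25827/128, -384671/512, 1935421/1024, -91822527/16384, 513690535/32768, …
ICs: h(0) = -10.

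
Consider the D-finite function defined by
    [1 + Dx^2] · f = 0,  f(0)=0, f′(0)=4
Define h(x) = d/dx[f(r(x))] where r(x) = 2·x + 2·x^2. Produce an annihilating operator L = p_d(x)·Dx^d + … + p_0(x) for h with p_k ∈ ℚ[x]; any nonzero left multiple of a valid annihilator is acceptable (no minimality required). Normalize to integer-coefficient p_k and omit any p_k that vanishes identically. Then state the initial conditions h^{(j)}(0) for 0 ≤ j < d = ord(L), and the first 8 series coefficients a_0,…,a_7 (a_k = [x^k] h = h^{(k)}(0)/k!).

L = (16 + 32·x + 96·x^2 + 128·x^3 + 64·x^4) + (-6 - 12·x)·Dx + (1 + 4·x + 4·x^2)·Dx^2  (order 2).
h: a_k = 8, 16, -16, -64, -224/3, 0, 3328/45, 3584/45, …
ICs: h(0) = 8, h′(0) = 16.

f: a_k = 0, 4, 0, -2/3, 0, 1/30, 0, -1/1260, …
Substitute x→r, Dx→(1/r')Dx; clear ⇒ L₀.
Differentiate: ansatz ord ≤ ord L₀ ⇒ L.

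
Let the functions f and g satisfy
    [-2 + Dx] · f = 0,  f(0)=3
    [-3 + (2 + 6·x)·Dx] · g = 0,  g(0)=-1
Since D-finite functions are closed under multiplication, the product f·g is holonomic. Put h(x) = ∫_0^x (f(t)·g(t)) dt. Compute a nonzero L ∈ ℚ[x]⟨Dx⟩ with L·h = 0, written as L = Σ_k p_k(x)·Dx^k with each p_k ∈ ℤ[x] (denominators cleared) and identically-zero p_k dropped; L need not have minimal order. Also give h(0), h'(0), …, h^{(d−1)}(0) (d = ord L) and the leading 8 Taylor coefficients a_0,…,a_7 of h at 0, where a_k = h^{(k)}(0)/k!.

L = (-7 - 12·x)·Dx + (2 + 6·x)·Dx^2  (order 2).
h: a_k = 0, -3, -21/4, -31/8, -181/64, -241/640, -13279/7680, 276497/107520, …
ICs: h(0) = 0, h′(0) = -3.

f: a_k = 3, 6, 6, 4, 2, 4/5, 4/15, 8/105, …
g: a_k = -1, -3/2, 9/8, -27/16, 405/128, -1701/256, 15309/1024, -72171/2048, …
f·g: L₀ = L_f ⊗_s L_g, ord ≤ 1·1.
Integrate: L := L₀·Dx.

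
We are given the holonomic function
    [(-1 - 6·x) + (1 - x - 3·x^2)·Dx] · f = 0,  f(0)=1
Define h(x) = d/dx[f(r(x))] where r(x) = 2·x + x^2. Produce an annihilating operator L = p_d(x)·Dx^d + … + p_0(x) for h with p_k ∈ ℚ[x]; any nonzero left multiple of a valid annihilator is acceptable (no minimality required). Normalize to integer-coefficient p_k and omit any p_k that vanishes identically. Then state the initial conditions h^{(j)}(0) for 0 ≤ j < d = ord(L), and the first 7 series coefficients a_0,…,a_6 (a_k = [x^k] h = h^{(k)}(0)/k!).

f: a_k = 1, 1, 4, 7, 19, 40, 97, …
h₀=f(r): pull back L_f along r ⇒ L₀.
Differentiate: ansatz ord ≤ ord L₀ ⇒ L.
L = (17 + 114·x + 597·x^2 + 1260·x^3 + 1215·x^4 + 540·x^5 + 90·x^6) + (-1 - 11·x + 21·x^2 + 211·x^3 + 405·x^4 + 333·x^5 + 126·x^6 + 18·x^7)·Dx  (order 1).
h: a_k = 2, 34, 216, 1568, 9650, 59226, 348264, …
ICs: h(0) = 2.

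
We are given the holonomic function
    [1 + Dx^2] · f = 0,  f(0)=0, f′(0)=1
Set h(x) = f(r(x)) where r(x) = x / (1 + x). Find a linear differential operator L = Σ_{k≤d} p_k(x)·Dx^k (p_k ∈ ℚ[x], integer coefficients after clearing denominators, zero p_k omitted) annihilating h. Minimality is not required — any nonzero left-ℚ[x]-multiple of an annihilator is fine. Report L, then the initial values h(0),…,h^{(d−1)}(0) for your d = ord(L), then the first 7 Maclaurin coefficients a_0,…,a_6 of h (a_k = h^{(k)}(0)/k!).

f: a_k = 0, 1, 0, -1/6, 0, 1/120, 0, …
f∘r: x↦r, Dx↦Dx/r' in L_f ⇒ L₀.
L = 1 + (2 + 6·x + 6·x^2 + 2·x^3)·Dx + (1 + 4·x + 6·x^2 + 4·x^3 + x^4)·Dx^2  (order 2).
h: a_k = 0, 1, -1, 5/6, -1/2, 1/120, 5/8, …
ICs: h(0) = 0, h′(0) = 1.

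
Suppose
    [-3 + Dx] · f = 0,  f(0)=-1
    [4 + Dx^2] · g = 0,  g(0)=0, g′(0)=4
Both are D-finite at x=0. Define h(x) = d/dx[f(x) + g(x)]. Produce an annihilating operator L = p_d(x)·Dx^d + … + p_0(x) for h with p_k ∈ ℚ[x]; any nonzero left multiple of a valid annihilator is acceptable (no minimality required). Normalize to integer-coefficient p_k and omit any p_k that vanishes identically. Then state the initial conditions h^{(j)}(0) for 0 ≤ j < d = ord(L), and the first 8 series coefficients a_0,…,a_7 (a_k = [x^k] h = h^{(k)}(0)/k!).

f: a_k = -1, -3, -9/2, -9/2, -27/8, -81/40, -81/80, -243/560, …
g: a_k = 0, 4, 0, -8/3, 0, 8/15, 0, -16/315, …
L₀ := lclm(L_f,L_g); ord L₀ ≤ 1+2.
Derive L from L₀ (diff closure).
L = 12 - 4·Dx + 3·Dx^2 - Dx^3  (order 3).
h: a_k = 1, -9, -43/2, -27/2, -179/24, -243/40, -2443/720, -729/560, …
ICs: h(0) = 1, h′(0) = -9, h′′(0) = -43.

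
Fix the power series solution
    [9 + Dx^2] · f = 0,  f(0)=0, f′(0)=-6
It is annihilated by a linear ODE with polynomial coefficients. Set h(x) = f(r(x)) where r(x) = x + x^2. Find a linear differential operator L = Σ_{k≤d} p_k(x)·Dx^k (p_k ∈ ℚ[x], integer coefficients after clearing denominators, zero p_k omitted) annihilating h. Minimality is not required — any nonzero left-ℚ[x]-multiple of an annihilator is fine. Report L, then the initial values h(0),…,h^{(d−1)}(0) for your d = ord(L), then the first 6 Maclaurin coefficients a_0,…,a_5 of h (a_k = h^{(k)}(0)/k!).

L = (9 + 54·x + 108·x^2 + 72·x^3) - 2·Dx + (1 + 2·x)·Dx^2  (order 2).
h: a_k = 0, -6, -6, 9, 27, 459/20, …
ICs: h(0) = 0, h′(0) = -6.

f: a_k = 0, -6, 0, 9, 0, -81/20, …
h₀=f(r): pull back L_f along r ⇒ L₀.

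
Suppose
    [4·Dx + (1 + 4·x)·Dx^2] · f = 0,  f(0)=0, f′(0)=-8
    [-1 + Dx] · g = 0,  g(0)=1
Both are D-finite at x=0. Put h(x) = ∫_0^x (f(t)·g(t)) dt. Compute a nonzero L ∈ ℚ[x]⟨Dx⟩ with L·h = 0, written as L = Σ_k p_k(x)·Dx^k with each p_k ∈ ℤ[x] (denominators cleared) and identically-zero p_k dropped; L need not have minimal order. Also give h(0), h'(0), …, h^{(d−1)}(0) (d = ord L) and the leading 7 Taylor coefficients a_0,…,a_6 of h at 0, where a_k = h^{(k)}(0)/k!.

f: a_k = 0, -8, 16, -128/3, 128, -2048/5, 4096/3, …
g: a_k = 1, 1, 1/2, 1/6, 1/24, 1/120, 1/720, …
L₀ := L_f ⊗_s L_g (sym. prod.), ord ≤ 2.
h=∫h₀ ⇒ L = L₀·Dx.
L = (-3 + 4·x)·Dx + (2 - 8·x)·Dx^2 + (1 + 4·x)·Dx^3  (order 3).
h: a_k = 0, 0, -4, 8/3, -23/3, 92/5, -501/10, …
ICs: h(0) = 0, h′(0) = 0, h′′(0) = -8.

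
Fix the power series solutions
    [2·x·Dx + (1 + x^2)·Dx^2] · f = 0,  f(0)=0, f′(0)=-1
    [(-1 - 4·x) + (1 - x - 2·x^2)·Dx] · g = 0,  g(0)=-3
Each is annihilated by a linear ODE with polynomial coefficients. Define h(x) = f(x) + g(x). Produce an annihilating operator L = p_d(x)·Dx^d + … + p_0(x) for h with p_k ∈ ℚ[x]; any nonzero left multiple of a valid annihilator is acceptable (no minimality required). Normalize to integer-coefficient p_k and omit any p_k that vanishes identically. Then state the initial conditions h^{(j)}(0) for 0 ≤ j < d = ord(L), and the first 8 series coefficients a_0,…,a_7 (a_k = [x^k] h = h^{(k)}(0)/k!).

L = (6 - 24·x - 162·x^2 - 240·x^3 - 384·x^4 - 48·x^6)·Dx + (-16 - 74·x - 88·x^2 - 226·x^3 - 212·x^4 - 304·x^5 - 12·x^6 - 48·x^7)·Dx^2 + (3 + 4·x + 8·x^2 - 28·x^3 - 27·x^4 - 36·x^5 - 40·x^6 - 4·x^7 - 8·x^8)·Dx^3  (order 3).
h: a_k = -3, -4, -9, -44/3, -33, -316/5, -129, -1784/7, …
ICs: h(0) = -3, h′(0) = -4, h′′(0) = -18.

f: a_k = 0, -1, 0, 1/3, 0, -1/5, 0, 1/7, …
g: a_k = -3, -3, -9, -15, -33, -63, -129, -255, …
f+g: L₀ = lclm(L_f,L_g), ord ≤ 2+1.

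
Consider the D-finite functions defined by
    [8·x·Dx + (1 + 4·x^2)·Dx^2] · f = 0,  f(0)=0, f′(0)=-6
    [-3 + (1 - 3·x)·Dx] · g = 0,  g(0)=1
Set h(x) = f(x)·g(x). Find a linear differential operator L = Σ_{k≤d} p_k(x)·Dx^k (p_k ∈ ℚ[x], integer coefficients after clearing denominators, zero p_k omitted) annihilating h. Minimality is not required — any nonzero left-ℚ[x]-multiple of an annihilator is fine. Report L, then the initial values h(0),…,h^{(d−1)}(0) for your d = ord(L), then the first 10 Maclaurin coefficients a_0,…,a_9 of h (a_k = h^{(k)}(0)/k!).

L = 24·x + (6 - 8·x + 48·x^2)·Dx + (-1 + 3·x - 4·x^2 + 12·x^3)·Dx^2  (order 2).
h: a_k = 0, -6, -18, -46, -138, -2166/5, -6498/5, -134538/35, -403614/35, -3650446/105, …
ICs: h(0) = 0, h′(0) = -6.

f: a_k = 0, -6, 0, 8, 0, -96/5, 0, 384/7, 0, -512/3, …
g: a_k = 1, 3, 9, 27, 81, 243, 729, 2187, 6561, 19683, …
Product ⇒ symmetric product L₀, ord ≤ 2.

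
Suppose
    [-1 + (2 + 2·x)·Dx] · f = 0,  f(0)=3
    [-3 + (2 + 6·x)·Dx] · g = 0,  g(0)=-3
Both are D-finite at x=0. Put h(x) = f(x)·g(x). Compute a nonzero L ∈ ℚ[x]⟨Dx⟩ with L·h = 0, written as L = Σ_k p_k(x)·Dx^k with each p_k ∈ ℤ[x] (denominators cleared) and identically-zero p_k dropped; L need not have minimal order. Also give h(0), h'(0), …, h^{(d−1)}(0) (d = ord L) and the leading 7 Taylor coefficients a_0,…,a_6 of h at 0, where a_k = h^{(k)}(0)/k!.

f: a_k = 3, 3/2, -3/8, 3/16, -15/128, 21/256, -63/1024, …
g: a_k = -3, -9/2, 27/8, -81/16, 1215/128, -5103/256, 45927/1024, …
f·g: L₀ = L_f ⊗_s L_g, ord ≤ 1·1.
L = (-2 - 3·x) + (1 + 4·x + 3·x^2)·Dx  (order 1).
h: a_k = -9, -18, 9/2, -9, 153/8, -171/4, 1593/16, …
ICs: h(0) = -9.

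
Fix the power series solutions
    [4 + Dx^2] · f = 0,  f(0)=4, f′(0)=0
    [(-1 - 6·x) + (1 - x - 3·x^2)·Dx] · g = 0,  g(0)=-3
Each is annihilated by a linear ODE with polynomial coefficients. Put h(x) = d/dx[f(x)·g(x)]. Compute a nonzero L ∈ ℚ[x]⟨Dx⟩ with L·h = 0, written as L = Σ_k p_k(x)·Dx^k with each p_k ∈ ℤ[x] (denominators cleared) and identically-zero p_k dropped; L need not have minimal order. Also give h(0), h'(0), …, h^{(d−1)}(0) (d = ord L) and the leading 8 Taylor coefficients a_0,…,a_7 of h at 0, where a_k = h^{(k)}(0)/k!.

f: a_k = 4, 0, -8, 0, 8/3, 0, -16/45, 0, …
g: a_k = -3, -3, -12, -21, -57, -120, -291, -651, …
Sym-product of L_f,L_g gives L₀ (≤ ord 2).
h₀' ⇒ L via d/dx closure of L₀.
L = (10 - 16·x - 40·x^2 + 48·x^3 + 72·x^4) + (5 + 34·x + 36·x^2 + 72·x^3)·Dx + (-1 - x - x^2 + 12·x^3 + 18·x^4)·Dx^2  (order 2).
h: a_k = -12, -48, -180, -560, -1600, -22168/5, -178388/15, -657856/21, …
ICs: h(0) = -12, h′(0) = -48.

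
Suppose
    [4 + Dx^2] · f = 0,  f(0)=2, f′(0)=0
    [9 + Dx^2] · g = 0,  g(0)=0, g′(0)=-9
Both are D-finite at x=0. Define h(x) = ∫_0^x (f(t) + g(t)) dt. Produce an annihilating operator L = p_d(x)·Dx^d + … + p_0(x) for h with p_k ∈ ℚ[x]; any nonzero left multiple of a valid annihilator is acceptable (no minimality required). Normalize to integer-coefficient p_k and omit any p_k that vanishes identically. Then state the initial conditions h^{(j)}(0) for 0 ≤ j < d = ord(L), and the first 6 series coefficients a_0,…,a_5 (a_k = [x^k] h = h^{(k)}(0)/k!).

f: a_k = 2, 0, -4, 0, 4/3, 0, …
g: a_k = 0, -9, 0, 27/2, 0, -243/40, …
L₀ := lclm(L_f,L_g); ord L₀ ≤ 2+2.
∫: right-multiply L₀ by Dx.
L = 36·Dx + 13·Dx^3 + Dx^5  (order 5).
h: a_k = 0, 2, -9/2, -4/3, 27/8, 4/15, …
ICs: h(0) = 0, h′(0) = 2, h′′(0) = -9, h′′′(0) = -8, h′′′′(0) = 81.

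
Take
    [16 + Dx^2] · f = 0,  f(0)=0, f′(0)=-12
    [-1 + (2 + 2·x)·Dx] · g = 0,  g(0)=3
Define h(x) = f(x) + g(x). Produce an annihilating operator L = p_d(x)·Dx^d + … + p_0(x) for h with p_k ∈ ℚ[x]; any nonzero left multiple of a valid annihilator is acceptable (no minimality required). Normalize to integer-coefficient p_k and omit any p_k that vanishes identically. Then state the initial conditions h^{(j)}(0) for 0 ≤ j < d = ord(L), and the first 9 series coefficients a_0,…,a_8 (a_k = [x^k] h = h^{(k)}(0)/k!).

f: a_k = 0, -12, 0, 32, 0, -128/5, 0, 1024/105, 0, …
g: a_k = 3, 3/2, -3/8, 3/16, -15/128, 21/256, -63/1024, 99/2048, -1287/32768, …
L₀ := lclm(L_f,L_g); ord L₀ ≤ 2+1.
L = (-1072 - 2048·x - 1024·x^2) + (2016 + 6112·x + 6144·x^2 + 2048·x^3)·Dx + (-67 - 128·x - 64·x^2)·Dx^2 + (126 + 382·x + 384·x^2 + 128·x^3)·Dx^3  (order 3).
h: a_k = 3, -21/2, -3/8, 515/16, -15/128, -32663/1280, -63/1024, 2107547/215040, -1287/32768, …
ICs: h(0) = 3, h′(0) = -21/2, h′′(0) = -3/4.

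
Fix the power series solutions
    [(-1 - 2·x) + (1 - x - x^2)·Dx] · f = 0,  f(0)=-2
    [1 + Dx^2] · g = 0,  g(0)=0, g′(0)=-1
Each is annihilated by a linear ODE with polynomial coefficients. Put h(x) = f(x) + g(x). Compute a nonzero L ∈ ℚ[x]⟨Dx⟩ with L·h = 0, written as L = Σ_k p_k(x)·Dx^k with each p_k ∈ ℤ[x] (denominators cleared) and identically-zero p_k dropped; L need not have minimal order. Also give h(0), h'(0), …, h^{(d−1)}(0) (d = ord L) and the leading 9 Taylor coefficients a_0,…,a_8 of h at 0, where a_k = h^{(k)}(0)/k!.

f: a_k = -2, -2, -4, -6, -10, -16, -26, -42, -68, …
g: a_k = 0, -1, 0, 1/6, 0, -1/120, 0, 1/5040, 0, …
Sum ⇒ L₀ = lclm(L_f,L_g) in ℚ(x)⟨Dx⟩.
L = (19 + 48·x + 31·x^2 + 24·x^3 + 5·x^4 + 2·x^5) + (-5 + x + 4·x^2 + 7·x^3 + 6·x^4 + 3·x^5 + x^6)·Dx + (19 + 48·x + 31·x^2 + 24·x^3 + 5·x^4 + 2·x^5)·Dx^2 + (-5 + x + 4·x^2 + 7·x^3 + 6·x^4 + 3·x^5 + x^6)·Dx^3  (order 3).
h: a_k = -2, -3, -4, -35/6, -10, -1921/120, -26, -211679/5040, -68, …
ICs: h(0) = -2, h′(0) = -3, h′′(0) = -8.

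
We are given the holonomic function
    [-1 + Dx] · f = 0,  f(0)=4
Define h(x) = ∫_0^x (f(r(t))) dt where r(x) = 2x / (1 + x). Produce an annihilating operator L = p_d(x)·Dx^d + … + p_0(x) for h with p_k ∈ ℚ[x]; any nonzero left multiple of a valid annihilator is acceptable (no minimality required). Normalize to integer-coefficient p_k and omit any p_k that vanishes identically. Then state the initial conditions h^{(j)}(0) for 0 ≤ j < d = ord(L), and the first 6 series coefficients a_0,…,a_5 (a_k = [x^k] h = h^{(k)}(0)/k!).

L = -2·Dx + (1 + 2·x + x^2)·Dx^2  (order 2).
h: a_k = 0, 4, 4, 0, -2/3, 8/15, …
ICs: h(0) = 0, h′(0) = 4.

f: a_k = 4, 4, 2, 2/3, 1/6, 1/30, …
Substitute x→r, Dx→(1/r')Dx; clear ⇒ L₀.
h=∫h₀ ⇒ L = L₀·Dx.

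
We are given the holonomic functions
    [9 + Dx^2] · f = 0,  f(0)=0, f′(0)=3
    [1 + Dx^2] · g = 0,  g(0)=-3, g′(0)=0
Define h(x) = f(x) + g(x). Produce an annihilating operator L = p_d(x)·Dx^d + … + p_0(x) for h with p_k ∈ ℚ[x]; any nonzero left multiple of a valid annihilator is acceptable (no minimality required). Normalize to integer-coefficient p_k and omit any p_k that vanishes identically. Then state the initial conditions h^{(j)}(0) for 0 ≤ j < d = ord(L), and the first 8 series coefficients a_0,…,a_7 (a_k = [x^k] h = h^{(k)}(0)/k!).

L = 9 + 10·Dx^2 + Dx^4  (order 4).
h: a_k = -3, 3, 3/2, -9/2, -1/8, 81/40, 1/240, -243/560, …
ICs: h(0) = -3, h′(0) = 3, h′′(0) = 3, h′′′(0) = -27.

f: a_k = 0, 3, 0, -9/2, 0, 81/40, 0, -243/560, …
g: a_k = -3, 0, 3/2, 0, -1/8, 0, 1/240, 0, …
h₀=f+g: left-lcm gives L₀, ord ≤ 4.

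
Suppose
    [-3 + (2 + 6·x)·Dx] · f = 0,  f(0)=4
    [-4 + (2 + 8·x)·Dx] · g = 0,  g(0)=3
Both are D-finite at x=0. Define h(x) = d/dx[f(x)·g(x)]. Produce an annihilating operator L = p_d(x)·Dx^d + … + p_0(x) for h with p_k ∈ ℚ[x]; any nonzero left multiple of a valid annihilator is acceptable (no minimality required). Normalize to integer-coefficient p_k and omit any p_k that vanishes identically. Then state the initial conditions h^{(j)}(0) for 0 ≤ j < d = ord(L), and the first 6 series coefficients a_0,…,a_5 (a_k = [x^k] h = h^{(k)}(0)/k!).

f: a_k = 4, 6, -9/2, 27/4, -405/32, 1701/64, …
g: a_k = 3, 6, -6, 12, -30, 84, …
Sym-product of L_f,L_g gives L₀ (≤ ord 1).
Derive L from L₀ (diff closure).
L = -1 + (-14 - 146·x - 504·x^2 - 576·x^3)·Dx  (order 1).
h: a_k = 42, -3, 63/4, -591/8, 20895/64, -178173/128, …
ICs: h(0) = 42.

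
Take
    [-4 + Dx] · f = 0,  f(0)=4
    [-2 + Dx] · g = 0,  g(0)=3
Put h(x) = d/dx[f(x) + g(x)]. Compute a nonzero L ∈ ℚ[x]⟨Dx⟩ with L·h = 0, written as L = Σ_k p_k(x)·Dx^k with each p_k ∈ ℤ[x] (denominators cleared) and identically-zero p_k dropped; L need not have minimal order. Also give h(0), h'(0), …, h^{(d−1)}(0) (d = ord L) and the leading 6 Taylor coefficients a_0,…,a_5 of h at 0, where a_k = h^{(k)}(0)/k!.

L = 8 - 6·Dx + Dx^2  (order 2).
h: a_k = 22, 76, 140, 536/3, 524/3, 2072/15, …
ICs: h(0) = 22, h′(0) = 76.

f: a_k = 4, 16, 32, 128/3, 128/3, 512/15, …
g: a_k = 3, 6, 6, 4, 2, 4/5, …
h₀=f+g: left-lcm gives L₀, ord ≤ 2.
Differentiate: ansatz ord ≤ ord L₀ ⇒ L.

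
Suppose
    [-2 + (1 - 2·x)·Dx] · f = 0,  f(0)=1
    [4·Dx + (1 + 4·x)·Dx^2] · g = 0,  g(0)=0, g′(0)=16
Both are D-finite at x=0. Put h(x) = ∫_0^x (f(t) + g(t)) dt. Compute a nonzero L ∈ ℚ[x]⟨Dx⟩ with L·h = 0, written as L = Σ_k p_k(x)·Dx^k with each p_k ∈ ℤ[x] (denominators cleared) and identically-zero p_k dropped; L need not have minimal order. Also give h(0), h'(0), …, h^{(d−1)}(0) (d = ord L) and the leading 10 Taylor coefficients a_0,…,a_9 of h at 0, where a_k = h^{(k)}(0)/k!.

f: a_k = 1, 2, 4, 8, 16, 32, 64, 128, 256, 512, …
g: a_k = 0, 16, -32, 256/3, -256, 4096/5, -8192/3, 65536/7, -32768, 1048576/9, …
h₀=f+g: left-lcm gives L₀, ord ≤ 3.
h=∫₀ˣh₀: take L = L₀·Dx.
L = (28 + 16·x)·Dx^2 + (-1 + 40·x + 32·x^2)·Dx^3 + (-1 - 3·x + 6·x^2 + 8·x^3)·Dx^4  (order 4).
h: a_k = 0, 1, 9, -28/3, 70/3, -48, 2128/15, -8000/21, 8304/7, -32512/9, …
ICs: h(0) = 0, h′(0) = 1, h′′(0) = 18, h′′′(0) = -56.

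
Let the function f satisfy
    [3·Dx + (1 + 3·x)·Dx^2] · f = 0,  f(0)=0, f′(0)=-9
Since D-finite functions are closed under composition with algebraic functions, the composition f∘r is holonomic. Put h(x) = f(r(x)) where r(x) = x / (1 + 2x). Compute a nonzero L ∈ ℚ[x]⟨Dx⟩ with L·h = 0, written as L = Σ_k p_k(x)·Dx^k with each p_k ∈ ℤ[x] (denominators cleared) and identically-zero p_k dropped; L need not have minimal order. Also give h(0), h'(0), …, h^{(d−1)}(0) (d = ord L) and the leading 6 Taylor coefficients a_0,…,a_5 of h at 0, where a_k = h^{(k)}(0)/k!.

f: a_k = 0, -9, 27/2, -27, 243/4, -729/5, …
Substitute x→r, Dx→(1/r')Dx; clear ⇒ L₀.
L = (7 + 20·x)·Dx + (1 + 7·x + 10·x^2)·Dx^2  (order 2).
h: a_k = 0, -9, 63/2, -117, 1827/4, -9279/5, …
ICs: h(0) = 0, h′(0) = -9.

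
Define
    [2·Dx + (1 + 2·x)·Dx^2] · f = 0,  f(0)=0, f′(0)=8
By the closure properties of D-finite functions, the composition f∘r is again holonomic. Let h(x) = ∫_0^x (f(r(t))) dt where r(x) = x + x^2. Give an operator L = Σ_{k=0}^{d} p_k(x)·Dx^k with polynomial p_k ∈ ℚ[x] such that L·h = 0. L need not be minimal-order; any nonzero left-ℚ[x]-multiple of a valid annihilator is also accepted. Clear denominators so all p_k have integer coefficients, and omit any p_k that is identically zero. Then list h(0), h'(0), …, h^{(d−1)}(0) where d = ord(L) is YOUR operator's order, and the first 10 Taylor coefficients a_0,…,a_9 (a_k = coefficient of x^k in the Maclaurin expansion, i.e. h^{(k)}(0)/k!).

f: a_k = 0, 8, -8, 32/3, -16, 128/5, -128/3, 512/7, -128, 2048/9, …
Change of var in L_f (x↦r) gives L₀.
∫: right-multiply L₀ by Dx.
L = (4·x + 4·x^2)·Dx^2 + (1 + 4·x + 6·x^2 + 4·x^3)·Dx^3  (order 3).
h: a_k = 0, 0, 4, 0, -4/3, 8/5, -16/15, 0, 8/7, -16/9, …
ICs: h(0) = 0, h′(0) = 0, h′′(0) = 8.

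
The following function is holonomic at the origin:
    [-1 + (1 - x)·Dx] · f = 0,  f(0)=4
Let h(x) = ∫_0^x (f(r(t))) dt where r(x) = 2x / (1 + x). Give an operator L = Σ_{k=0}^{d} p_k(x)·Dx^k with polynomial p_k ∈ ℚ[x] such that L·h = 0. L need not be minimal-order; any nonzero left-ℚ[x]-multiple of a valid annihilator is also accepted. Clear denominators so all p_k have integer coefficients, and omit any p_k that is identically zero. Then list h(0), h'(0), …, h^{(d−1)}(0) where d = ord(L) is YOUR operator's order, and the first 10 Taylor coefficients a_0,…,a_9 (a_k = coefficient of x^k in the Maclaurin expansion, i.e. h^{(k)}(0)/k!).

L = 2·Dx + (-1 + x^2)·Dx^2  (order 2).
h: a_k = 0, 4, 4, 8/3, 2, 8/5, 4/3, 8/7, 1, 8/9, …
ICs: h(0) = 0, h′(0) = 4.

f: a_k = 4, 4, 4, 4, 4, 4, 4, 4, 4, 4, …
h₀=f(r): pull back L_f along r ⇒ L₀.
Integrate: L := L₀·Dx.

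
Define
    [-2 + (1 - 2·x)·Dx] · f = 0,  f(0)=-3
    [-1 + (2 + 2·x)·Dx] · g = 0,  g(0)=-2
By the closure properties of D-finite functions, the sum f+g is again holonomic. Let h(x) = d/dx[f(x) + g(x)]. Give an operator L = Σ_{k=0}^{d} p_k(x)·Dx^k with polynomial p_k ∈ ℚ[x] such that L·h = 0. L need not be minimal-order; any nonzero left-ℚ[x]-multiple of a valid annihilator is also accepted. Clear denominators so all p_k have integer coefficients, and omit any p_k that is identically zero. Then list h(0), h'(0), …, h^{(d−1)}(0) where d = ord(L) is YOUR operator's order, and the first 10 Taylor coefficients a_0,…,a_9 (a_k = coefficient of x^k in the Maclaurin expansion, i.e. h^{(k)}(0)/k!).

f: a_k = -3, -6, -12, -24, -48, -96, -192, -384, -768, -1536, …
g: a_k = -2, -1, 1/4, -1/8, 5/64, -7/128, 21/512, -33/1024, 429/16384, -715/32768, …
f+g: L₀ = lclm(L_f,L_g), ord ≤ 1+1.
Differentiate: ansatz ord ≤ ord L₀ ⇒ L.
L = (-20 - 8·x) + (-31 - 68·x - 28·x^2)·Dx + (6 - 2·x - 16·x^2 - 8·x^3)·Dx^2  (order 2).
h: a_k = -7, -47/2, -579/8, -3067/16, -61475/128, -294849/256, -2752743/1024, -12582483/2048, -452991267/32768, -2013253765/65536, …
ICs: h(0) = -7, h′(0) = -47/2.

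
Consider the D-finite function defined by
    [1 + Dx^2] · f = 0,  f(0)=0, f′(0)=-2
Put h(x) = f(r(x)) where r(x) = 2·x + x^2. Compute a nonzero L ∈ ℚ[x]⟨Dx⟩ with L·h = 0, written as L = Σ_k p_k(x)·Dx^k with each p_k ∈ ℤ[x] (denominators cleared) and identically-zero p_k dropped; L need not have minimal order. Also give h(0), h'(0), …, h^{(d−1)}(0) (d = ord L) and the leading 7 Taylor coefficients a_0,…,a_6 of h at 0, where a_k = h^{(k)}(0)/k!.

f: a_k = 0, -2, 0, 1/3, 0, -1/60, 0, …
f∘r: x↦r, Dx↦Dx/r' in L_f ⇒ L₀.
L = (4 + 12·x + 12·x^2 + 4·x^3) - Dx + (1 + x)·Dx^2  (order 2).
h: a_k = 0, -4, -2, 8/3, 4, 22/15, -1, …
ICs: h(0) = 0, h′(0) = -4.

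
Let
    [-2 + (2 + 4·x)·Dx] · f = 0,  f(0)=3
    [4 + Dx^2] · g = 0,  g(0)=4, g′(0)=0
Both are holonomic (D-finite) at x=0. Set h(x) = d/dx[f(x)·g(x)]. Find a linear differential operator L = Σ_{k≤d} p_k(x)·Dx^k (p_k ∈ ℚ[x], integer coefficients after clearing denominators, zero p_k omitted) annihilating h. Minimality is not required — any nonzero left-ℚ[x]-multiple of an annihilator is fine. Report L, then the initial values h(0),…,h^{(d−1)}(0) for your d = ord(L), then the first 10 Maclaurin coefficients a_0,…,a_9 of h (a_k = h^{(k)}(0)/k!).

f: a_k = 3, 3, -3/2, 3/2, -15/8, 21/8, -63/16, 99/16, -1287/128, 2145/128, …
g: a_k = 4, 0, -8, 0, 8/3, 0, -16/45, 0, 8/315, 0, …
L₀ := L_f ⊗_s L_g (sym. prod.), ord ≤ 2.
h=h₀': d/dx-closure on L₀ ⇒ L.
L = (53 + 288·x + 544·x^2 + 512·x^3 + 256·x^4) + (-2 - 36·x - 96·x^2 - 64·x^3)·Dx + (7 + 44·x + 108·x^2 + 128·x^3 + 64·x^4)·Dx^2  (order 2).
h: a_k = 12, -60, -54, 50, 65/2, -349/10, 2807/60, -44047/420, 242667/1120, -1874467/4320, …
ICs: h(0) = 12, h′(0) = -60.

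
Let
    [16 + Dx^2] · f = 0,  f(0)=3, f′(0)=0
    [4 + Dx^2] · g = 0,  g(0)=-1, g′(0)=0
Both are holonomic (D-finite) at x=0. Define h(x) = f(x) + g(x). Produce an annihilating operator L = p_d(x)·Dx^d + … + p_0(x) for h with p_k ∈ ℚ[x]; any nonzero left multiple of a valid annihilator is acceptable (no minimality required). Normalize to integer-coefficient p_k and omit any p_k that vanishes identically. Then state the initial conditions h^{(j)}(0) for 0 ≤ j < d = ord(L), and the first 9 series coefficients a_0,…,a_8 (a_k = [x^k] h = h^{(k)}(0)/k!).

f: a_k = 3, 0, -24, 0, 32, 0, -256/15, 0, 512/105, …
g: a_k = -1, 0, 2, 0, -2/3, 0, 4/45, 0, -2/315, …
f+g: L₀ = lclm(L_f,L_g), ord ≤ 2+2.
L = 64 + 20·Dx^2 + Dx^4  (order 4).
h: a_k = 2, 0, -22, 0, 94/3, 0, -764/45, 0, 1534/315, …
ICs: h(0) = 2, h′(0) = 0, h′′(0) = -44, h′′′(0) = 0.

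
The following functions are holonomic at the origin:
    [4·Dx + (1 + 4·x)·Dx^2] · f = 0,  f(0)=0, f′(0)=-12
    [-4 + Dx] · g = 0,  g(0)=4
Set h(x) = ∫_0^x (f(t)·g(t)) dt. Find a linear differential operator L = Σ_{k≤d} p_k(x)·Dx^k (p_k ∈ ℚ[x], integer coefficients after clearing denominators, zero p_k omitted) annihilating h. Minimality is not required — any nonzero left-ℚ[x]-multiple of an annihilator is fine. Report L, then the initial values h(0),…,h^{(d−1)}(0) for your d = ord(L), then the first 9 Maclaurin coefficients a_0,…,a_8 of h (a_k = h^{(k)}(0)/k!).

L = 64·x·Dx + (-4 - 32·x)·Dx^2 + (1 + 4·x)·Dx^3  (order 3).
h: a_k = 0, 0, -24, -32, -64, 0, -768/5, 1024/3, -23552/21, …
ICs: h(0) = 0, h′(0) = 0, h′′(0) = -48.

f: a_k = 0, -12, 24, -64, 192, -3072/5, 2048, -49152/7, 24576, …
g: a_k = 4, 16, 32, 128/3, 128/3, 512/15, 1024/45, 4096/315, 2048/315, …
L₀ := L_f ⊗_s L_g (sym. prod.), ord ≤ 2.
h=∫h₀ ⇒ L = L₀·Dx.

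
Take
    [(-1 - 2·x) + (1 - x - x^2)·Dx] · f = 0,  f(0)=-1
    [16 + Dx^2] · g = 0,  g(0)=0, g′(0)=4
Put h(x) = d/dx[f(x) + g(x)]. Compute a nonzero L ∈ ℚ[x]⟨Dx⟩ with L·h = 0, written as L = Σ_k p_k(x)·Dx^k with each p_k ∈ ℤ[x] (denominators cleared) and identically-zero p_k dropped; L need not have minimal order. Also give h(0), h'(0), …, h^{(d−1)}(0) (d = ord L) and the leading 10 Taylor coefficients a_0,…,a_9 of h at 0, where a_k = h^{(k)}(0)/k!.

f: a_k = -1, -1, -2, -3, -5, -8, -13, -21, -34, -55, …
g: a_k = 0, 4, 0, -32/3, 0, 128/15, 0, -1024/315, 0, 2048/2835, …
f+g: L₀ = lclm(L_f,L_g), ord ≤ 1+2.
h=h₀': d/dx-closure on L₀ ⇒ L.
L = (1472 + 2624·x + 2560·x^2 + 640·x^3 + 2240·x^4 + 2304·x^5 + 768·x^6) + (-272 - 112·x + 1008·x^2 - 160·x^3 - 800·x^4 + 576·x^5 + 896·x^6 + 256·x^7)·Dx + (92 + 164·x + 160·x^2 + 40·x^3 + 140·x^4 + 144·x^5 + 48·x^6)·Dx^2 + (-17 - 7·x + 63·x^2 - 10·x^3 - 50·x^4 + 36·x^5 + 56·x^6 + 16·x^7)·Dx^3  (order 3).
h: a_k = 3, -4, -41, -20, 8/3, -78, -7639/45, -272, -153877/315, -890, …
ICs: h(0) = 3, h′(0) = -4, h′′(0) = -82.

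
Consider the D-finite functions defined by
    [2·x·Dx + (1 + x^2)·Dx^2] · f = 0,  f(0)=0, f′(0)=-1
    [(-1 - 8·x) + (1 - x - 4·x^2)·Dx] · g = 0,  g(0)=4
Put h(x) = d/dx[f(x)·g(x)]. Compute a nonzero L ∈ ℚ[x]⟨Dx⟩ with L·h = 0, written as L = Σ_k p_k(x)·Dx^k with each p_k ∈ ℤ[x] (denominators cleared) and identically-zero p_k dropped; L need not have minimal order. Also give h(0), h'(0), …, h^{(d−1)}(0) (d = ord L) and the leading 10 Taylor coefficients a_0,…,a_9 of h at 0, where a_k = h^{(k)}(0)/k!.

L = (86 + 318·x^2 + 96·x^3 + 576·x^4) + (13 + 106·x + 57·x^2 + 334·x^3 + 96·x^4 + 384·x^5)·Dx + (-4 + 3·x + x^2 + 19·x^3 + 53·x^4 + 16·x^5 + 48·x^6)·Dx^2  (order 2).
h: a_k = -4, -8, -56, -416/3, -1652/3, -7464/5, -14464/3, -1414528/105, -1398428/35, -7040440/63, …
ICs: h(0) = -4, h′(0) = -8.

f: a_k = 0, -1, 0, 1/3, 0, -1/5, 0, 1/7, 0, -1/9, …
g: a_k = 4, 4, 20, 36, 116, 260, 724, 1764, 4660, 11716, …
Sym-product of L_f,L_g gives L₀ (≤ ord 2).
Differentiate: ansatz ord ≤ ord L₀ ⇒ L.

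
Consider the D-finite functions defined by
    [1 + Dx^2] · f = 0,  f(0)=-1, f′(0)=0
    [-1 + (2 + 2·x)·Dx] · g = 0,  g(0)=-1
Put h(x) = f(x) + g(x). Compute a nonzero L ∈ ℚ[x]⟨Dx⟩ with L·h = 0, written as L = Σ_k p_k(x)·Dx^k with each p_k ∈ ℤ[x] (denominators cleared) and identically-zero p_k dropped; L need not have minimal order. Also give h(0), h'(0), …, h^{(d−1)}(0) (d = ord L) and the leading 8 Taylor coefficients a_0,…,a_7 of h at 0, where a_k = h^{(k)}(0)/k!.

L = (-7 - 8·x - 4·x^2) + (6 + 22·x + 24·x^2 + 8·x^3)·Dx + (-7 - 8·x - 4·x^2)·Dx^2 + (6 + 22·x + 24·x^2 + 8·x^3)·Dx^3  (order 3).
h: a_k = -2, -1/2, 5/8, -1/16, -1/384, -7/256, 1009/46080, -33/2048, …
ICs: h(0) = -2, h′(0) = -1/2, h′′(0) = 5/4.

f: a_k = -1, 0, 1/2, 0, -1/24, 0, 1/720, 0, …
g: a_k = -1, -1/2, 1/8, -1/16, 5/128, -7/256, 21/1024, -33/2048, …
h₀=f+g: left-lcm gives L₀, ord ≤ 3.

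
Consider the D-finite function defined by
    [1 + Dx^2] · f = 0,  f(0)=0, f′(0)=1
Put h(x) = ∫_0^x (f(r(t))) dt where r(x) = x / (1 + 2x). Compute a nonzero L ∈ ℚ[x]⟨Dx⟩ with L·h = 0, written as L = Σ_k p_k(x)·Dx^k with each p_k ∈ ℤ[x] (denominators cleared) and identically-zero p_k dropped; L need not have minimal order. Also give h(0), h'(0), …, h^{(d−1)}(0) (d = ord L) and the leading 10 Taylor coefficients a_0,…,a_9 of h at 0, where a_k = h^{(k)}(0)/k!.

L = Dx + (4 + 24·x + 48·x^2 + 32·x^3)·Dx^2 + (1 + 8·x + 24·x^2 + 32·x^3 + 16·x^4)·Dx^3  (order 3).
h: a_k = 0, 0, 1/2, -2/3, 23/24, -7/5, 1441/720, -75/28, 123479/40320, -6599/3240, …
ICs: h(0) = 0, h′(0) = 0, h′′(0) = 1.

f: a_k = 0, 1, 0, -1/6, 0, 1/120, 0, -1/5040, 0, 1/362880, …
L₀ from L_f via x↦r, Dx↦r'^{-1}Dx.
∫: right-multiply L₀ by Dx.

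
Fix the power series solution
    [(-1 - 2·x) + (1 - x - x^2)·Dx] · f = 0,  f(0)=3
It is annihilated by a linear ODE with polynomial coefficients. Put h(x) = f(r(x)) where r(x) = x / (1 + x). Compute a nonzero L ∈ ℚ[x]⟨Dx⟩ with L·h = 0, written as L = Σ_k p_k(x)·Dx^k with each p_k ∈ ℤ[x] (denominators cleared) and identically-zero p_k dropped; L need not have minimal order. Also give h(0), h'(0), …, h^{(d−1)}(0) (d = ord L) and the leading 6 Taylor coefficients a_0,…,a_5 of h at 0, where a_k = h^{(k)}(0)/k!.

f: a_k = 3, 3, 6, 9, 15, 24, …
h₀=f(r): pull back L_f along r ⇒ L₀.
L = (1 + 3·x) + (-1 - 2·x + x^3)·Dx  (order 1).
h: a_k = 3, 3, 3, 0, 3, -3, …
ICs: h(0) = 3.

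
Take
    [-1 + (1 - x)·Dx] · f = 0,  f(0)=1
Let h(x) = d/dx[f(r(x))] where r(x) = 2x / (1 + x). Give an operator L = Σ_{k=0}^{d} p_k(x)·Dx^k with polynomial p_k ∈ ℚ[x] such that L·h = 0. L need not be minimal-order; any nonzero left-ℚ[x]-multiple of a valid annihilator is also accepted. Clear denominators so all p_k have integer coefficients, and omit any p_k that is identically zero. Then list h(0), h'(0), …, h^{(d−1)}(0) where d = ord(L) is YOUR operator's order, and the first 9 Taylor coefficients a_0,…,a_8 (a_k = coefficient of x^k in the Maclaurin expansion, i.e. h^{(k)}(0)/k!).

L = 2 + (-1 + x)·Dx  (order 1).
h: a_k = 2, 4, 6, 8, 10, 12, 14, 16, 18, …
ICs: h(0) = 2.

f: a_k = 1, 1, 1, 1, 1, 1, 1, 1, 1, …
h₀=f(r): pull back L_f along r ⇒ L₀.
h₀' ⇒ L via d/dx closure of L₀.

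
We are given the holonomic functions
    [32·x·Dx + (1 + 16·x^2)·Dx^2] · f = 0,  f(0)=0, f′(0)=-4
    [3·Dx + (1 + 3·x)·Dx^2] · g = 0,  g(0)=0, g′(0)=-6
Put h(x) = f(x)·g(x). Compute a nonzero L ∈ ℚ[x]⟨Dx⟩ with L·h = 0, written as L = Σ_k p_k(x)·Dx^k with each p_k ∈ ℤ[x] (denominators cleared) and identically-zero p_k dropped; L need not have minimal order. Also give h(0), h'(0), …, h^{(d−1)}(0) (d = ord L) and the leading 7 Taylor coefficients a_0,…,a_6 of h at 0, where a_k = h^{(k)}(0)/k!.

f: a_k = 0, -4, 0, 64/3, 0, -1024/5, 0, …
g: a_k = 0, -6, 9, -18, 81/2, -486/5, 243, …
Product ⇒ symmetric product L₀, ord ≤ 4.
L = (15744 + 89280·x + 811008·x^2 + 5299200·x^3 + 13271040·x^4 + 17252352·x^5 + 21233664·x^7)·Dx + (4258 + 91200·x + 775488·x^2 + 4635648·x^3 + 18247680·x^4 + 41140224·x^5 + 46448640·x^6 + 21233664·x^7 + 74317824·x^8)·Dx^2 + (492 + 12548·x + 131328·x^2 + 747968·x^3 + 3219456·x^4 + 10146816·x^5 + 21233664·x^6 + 24920064·x^7 + 21233664·x^8 + 42467328·x^9)·Dx^3 + (73 + 822·x + 6161·x^2 + 34944·x^3 + 151168·x^4 + 500736·x^5 + 1322496·x^6 + 2654208·x^7 + 3244032·x^8 + 3538944·x^9 + 5308416·x^10)·Dx^4  (order 4).
h: a_k = 0, 0, 24, -36, -56, 30, 6168/5, …
ICs: h(0) = 0, h′(0) = 0, h′′(0) = 48, h′′′(0) = -216.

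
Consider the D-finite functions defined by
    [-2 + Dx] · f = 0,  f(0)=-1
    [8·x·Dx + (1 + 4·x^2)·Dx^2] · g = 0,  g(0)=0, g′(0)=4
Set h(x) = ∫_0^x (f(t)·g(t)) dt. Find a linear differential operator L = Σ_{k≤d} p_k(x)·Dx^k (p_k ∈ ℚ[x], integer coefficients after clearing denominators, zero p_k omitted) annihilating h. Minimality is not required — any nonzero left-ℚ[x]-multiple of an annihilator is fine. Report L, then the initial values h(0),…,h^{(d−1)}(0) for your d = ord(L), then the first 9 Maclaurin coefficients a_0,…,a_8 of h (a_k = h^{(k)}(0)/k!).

f: a_k = -1, -2, -2, -4/3, -2/3, -4/15, -4/45, -8/315, -2/315, …
g: a_k = 0, 4, 0, -16/3, 0, 64/5, 0, -256/7, 0, …
Sym-product of L_f,L_g gives L₀ (≤ ord 2).
∫: right-multiply L₀ by Dx.
L = (4 - 16·x + 16·x^2)·Dx + (-4 + 8·x - 16·x^2)·Dx^2 + (1 + 4·x^2)·Dx^3  (order 3).
h: a_k = 0, 0, -2, -8/3, -2/3, 16/15, -4/5, -176/63, 62/35, …
ICs: h(0) = 0, h′(0) = 0, h′′(0) = -4.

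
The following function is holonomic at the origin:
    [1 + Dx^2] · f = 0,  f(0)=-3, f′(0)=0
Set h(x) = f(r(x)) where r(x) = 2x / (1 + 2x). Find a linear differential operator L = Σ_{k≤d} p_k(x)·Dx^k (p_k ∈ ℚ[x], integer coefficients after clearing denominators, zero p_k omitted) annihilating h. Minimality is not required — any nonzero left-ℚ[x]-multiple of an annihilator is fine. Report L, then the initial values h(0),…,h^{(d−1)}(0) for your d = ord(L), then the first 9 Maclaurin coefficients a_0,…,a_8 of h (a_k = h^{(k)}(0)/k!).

f: a_k = -3, 0, 3/2, 0, -1/8, 0, 1/240, 0, -1/13440, …
h₀=f(r): pull back L_f along r ⇒ L₀.
L = 4 + (4 + 24·x + 48·x^2 + 32·x^3)·Dx + (1 + 8·x + 24·x^2 + 32·x^3 + 16·x^4)·Dx^2  (order 2).
h: a_k = -3, 0, 6, -24, 70, -176, 6004/15, -4176/5, 33398/21, …
ICs: h(0) = -3, h′(0) = 0.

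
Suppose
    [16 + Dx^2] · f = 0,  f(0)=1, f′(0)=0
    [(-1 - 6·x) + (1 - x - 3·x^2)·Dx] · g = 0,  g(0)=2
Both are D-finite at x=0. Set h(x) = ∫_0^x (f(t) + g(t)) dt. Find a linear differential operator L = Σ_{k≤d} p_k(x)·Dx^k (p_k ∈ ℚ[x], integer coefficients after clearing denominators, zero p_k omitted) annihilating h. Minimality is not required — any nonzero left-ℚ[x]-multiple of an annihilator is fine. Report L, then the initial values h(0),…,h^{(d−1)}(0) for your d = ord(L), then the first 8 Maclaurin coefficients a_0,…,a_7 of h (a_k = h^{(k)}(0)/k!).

L = (-464 - 2816·x - 416·x^2 - 2112·x^3 - 5760·x^4 - 6912·x^5)·Dx + (192 - 304·x - 672·x^2 + 1312·x^3 + 1008·x^4 - 3456·x^5 - 3456·x^6)·Dx^2 + (-29 - 176·x - 26·x^2 - 132·x^3 - 360·x^4 - 432·x^5)·Dx^3 + (12 - 19·x - 42·x^2 + 82·x^3 + 63·x^4 - 216·x^5 - 216·x^6)·Dx^4  (order 4).
h: a_k = 0, 3, 1, 0, 7/2, 146/15, 40/3, 8474/315, …
ICs: h(0) = 0, h′(0) = 3, h′′(0) = 2, h′′′(0) = 0.

f: a_k = 1, 0, -8, 0, 32/3, 0, -256/45, 0, …
g: a_k = 2, 2, 8, 14, 38, 80, 194, 434, …
Weyl lclm of L_f,L_g ⇒ L₀ (ord ≤ 3).
h=∫₀ˣh₀: take L = L₀·Dx.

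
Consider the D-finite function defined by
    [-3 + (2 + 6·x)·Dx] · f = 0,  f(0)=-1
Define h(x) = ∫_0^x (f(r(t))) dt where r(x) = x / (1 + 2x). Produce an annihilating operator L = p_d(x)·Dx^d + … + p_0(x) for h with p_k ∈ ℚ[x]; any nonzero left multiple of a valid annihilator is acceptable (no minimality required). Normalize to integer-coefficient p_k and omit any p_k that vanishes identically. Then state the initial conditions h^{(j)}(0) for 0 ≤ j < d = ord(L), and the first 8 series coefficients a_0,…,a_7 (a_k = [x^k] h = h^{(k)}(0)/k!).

f: a_k = -1, -3/2, 9/8, -27/16, 405/128, -1701/256, 15309/1024, -72171/2048, …
h₀=f(r): pull back L_f along r ⇒ L₀.
∫: right-multiply L₀ by Dx.
L = -3·Dx + (2 + 14·x + 20·x^2)·Dx^2  (order 2).
h: a_k = 0, -1, -3/4, 11/8, -195/64, 993/128, -11303/512, 492501/7168, …
ICs: h(0) = 0, h′(0) = -1.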